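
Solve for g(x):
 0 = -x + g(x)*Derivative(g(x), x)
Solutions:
 g(x) = -sqrt(C1 + x^2)
 g(x) = sqrt(C1 + x^2)


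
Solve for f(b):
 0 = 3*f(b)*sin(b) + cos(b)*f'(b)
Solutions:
 f(b) = C1*cos(b)^3


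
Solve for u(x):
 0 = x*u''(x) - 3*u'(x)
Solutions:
 u(x) = C1 + C2*x^4


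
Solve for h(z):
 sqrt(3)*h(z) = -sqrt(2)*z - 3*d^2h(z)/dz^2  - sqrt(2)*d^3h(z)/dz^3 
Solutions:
 h(z) = C1*exp(z*(-2*sqrt(2) + 2^(2/3)/(sqrt(2) + sqrt(6) + sqrt(-2 + (sqrt(2) + sqrt(6))^2))^(1/3) + 2^(1/3)*(sqrt(2) + sqrt(6) + sqrt(-2 + (sqrt(2) + sqrt(6))^2))^(1/3))/4)*sin(2^(1/3)*sqrt(3)*z*(-(sqrt(2) + sqrt(6) + sqrt(-2 + (sqrt(2) + sqrt(6))^2))^(1/3) + 2^(1/3)/(sqrt(2) + sqrt(6) + sqrt(-2 + (sqrt(2) + sqrt(6))^2))^(1/3))/4) + C2*exp(z*(-2*sqrt(2) + 2^(2/3)/(sqrt(2) + sqrt(6) + sqrt(-2 + (sqrt(2) + sqrt(6))^2))^(1/3) + 2^(1/3)*(sqrt(2) + sqrt(6) + sqrt(-2 + (sqrt(2) + sqrt(6))^2))^(1/3))/4)*cos(2^(1/3)*sqrt(3)*z*(-(sqrt(2) + sqrt(6) + sqrt(-2 + (sqrt(2) + sqrt(6))^2))^(1/3) + 2^(1/3)/(sqrt(2) + sqrt(6) + sqrt(-2 + (sqrt(2) + sqrt(6))^2))^(1/3))/4) + C3*exp(-z*(2^(2/3)/(sqrt(2) + sqrt(6) + sqrt(-2 + (sqrt(2) + sqrt(6))^2))^(1/3) + sqrt(2) + 2^(1/3)*(sqrt(2) + sqrt(6) + sqrt(-2 + (sqrt(2) + sqrt(6))^2))^(1/3))/2) - sqrt(6)*z/3


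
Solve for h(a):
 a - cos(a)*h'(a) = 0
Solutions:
 h(a) = C1 + Integral(a/cos(a), a)


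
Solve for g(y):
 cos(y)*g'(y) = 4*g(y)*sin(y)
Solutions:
 g(y) = C1/cos(y)^4


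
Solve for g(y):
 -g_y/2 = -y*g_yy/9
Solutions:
 g(y) = C1 + C2*y^(11/2)


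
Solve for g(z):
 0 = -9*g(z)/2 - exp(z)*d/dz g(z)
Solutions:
 g(z) = C1*exp(9*exp(-z)/2)


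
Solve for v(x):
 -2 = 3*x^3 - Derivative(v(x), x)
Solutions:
 v(x) = C1 + 3*x^4/4 + 2*x


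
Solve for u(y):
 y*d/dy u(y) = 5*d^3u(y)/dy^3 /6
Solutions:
 u(y) = C1 + Integral(C2*airyai(5^(2/3)*6^(1/3)*y/5) + C3*airybi(5^(2/3)*6^(1/3)*y/5), y)


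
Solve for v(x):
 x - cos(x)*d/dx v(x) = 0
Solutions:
 v(x) = C1 + Integral(x/cos(x), x)


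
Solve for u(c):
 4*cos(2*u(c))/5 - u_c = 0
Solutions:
 -4*c/5 - log(sin(2*u(c)) - 1)/4 + log(sin(2*u(c)) + 1)/4 = C1


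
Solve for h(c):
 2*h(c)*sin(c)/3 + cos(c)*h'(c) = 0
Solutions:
 h(c) = C1*cos(c)^(2/3)


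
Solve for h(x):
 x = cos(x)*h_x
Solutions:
 h(x) = C1 + Integral(x/cos(x), x)


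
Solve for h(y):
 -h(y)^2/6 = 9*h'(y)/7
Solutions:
 h(y) = 54/(C1 + 7*y)


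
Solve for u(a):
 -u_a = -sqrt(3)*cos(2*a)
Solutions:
 u(a) = C1 + sqrt(3)*sin(2*a)/2


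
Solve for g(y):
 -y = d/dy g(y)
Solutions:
 g(y) = C1 - y^2/2


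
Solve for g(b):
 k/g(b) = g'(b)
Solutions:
 g(b) = -sqrt(C1 + 2*b*k)
 g(b) = sqrt(C1 + 2*b*k)


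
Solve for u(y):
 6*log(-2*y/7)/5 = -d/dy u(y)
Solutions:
 u(y) = C1 - 6*y*log(-y)/5 + 6*y*(-log(2) + 1 + log(7))/5


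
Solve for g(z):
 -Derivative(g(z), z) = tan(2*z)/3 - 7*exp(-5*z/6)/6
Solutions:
 g(z) = C1 - log(tan(2*z)^2 + 1)/12 - 7*exp(-5*z/6)/5


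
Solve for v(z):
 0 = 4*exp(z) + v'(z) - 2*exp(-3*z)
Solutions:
 v(z) = C1 - 4*exp(z) - 2*exp(-3*z)/3


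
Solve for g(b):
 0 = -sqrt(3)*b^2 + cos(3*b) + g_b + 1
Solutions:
 g(b) = C1 + sqrt(3)*b^3/3 - b - sin(3*b)/3


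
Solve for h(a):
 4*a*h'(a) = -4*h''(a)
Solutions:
 h(a) = C1 + C2*erf(sqrt(2)*a/2)


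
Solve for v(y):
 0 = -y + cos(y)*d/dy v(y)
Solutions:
 v(y) = C1 + Integral(y/cos(y), y)


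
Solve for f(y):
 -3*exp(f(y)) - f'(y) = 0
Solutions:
 f(y) = log(1/(C1 + 3*y))


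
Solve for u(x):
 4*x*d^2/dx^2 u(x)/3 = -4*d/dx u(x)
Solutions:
 u(x) = C1 + C2/x^2


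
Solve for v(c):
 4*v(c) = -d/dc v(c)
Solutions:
 v(c) = C1*exp(-4*c)


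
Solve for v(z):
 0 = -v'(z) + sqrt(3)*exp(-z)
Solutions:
 v(z) = C1 - sqrt(3)*exp(-z)


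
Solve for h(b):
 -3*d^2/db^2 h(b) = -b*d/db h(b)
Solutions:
 h(b) = C1 + C2*erfi(sqrt(6)*b/6)


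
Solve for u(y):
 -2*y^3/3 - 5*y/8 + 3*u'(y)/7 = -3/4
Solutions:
 u(y) = C1 + 7*y^4/18 + 35*y^2/48 - 7*y/4


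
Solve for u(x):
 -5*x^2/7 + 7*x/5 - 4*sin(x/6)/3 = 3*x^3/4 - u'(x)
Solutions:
 u(x) = C1 + 3*x^4/16 + 5*x^3/21 - 7*x^2/10 - 8*cos(x/6)


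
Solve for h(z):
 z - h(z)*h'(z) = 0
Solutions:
 h(z) = -sqrt(C1 + z^2)
 h(z) = sqrt(C1 + z^2)


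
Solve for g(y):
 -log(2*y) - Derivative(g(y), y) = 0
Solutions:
 g(y) = C1 - y*log(y) - y*log(2) + y


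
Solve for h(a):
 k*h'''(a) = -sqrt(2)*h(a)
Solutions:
 h(a) = C1*exp(2^(1/6)*a*(-1/k)^(1/3)) + C2*exp(2^(1/6)*a*(-1/k)^(1/3)*(-1 + sqrt(3)*I)/2) + C3*exp(-2^(1/6)*a*(-1/k)^(1/3)*(1 + sqrt(3)*I)/2)


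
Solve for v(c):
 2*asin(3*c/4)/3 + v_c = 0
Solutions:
 v(c) = C1 - 2*c*asin(3*c/4)/3 - 2*sqrt(16 - 9*c^2)/9


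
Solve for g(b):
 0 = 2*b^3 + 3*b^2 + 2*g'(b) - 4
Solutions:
 g(b) = C1 - b^4/4 - b^3/2 + 2*b


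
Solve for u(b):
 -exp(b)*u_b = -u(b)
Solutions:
 u(b) = C1*exp(-exp(-b))


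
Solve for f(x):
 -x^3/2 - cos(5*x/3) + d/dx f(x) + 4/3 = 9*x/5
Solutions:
 f(x) = C1 + x^4/8 + 9*x^2/10 - 4*x/3 + 3*sin(5*x/3)/5


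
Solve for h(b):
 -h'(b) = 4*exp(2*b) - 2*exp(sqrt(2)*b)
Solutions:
 h(b) = C1 - 2*exp(2*b) + sqrt(2)*exp(sqrt(2)*b)


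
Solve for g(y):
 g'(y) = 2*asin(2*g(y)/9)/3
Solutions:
 Integral(1/asin(2*_y/9), (_y, g(y))) = C1 + 2*y/3


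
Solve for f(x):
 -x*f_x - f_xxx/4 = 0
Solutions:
 f(x) = C1 + Integral(C2*airyai(-2^(2/3)*x) + C3*airybi(-2^(2/3)*x), x)


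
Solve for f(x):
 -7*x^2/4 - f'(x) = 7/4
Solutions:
 f(x) = C1 - 7*x^3/12 - 7*x/4


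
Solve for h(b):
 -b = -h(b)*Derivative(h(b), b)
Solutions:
 h(b) = -sqrt(C1 + b^2)
 h(b) = sqrt(C1 + b^2)


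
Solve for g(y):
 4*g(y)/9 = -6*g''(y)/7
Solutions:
 g(y) = C1*sin(sqrt(42)*y/9) + C2*cos(sqrt(42)*y/9)


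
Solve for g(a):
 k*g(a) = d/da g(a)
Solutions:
 g(a) = C1*exp(a*k)


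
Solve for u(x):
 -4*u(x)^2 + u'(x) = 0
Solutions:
 u(x) = -1/(C1 + 4*x)


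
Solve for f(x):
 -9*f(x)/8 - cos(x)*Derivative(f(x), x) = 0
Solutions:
 f(x) = C1*(sin(x) - 1)^(9/16)/(sin(x) + 1)^(9/16)


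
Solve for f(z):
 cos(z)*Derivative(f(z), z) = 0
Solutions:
 f(z) = C1


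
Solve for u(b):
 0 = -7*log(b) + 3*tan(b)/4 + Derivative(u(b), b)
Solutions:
 u(b) = C1 + 7*b*log(b) - 7*b + 3*log(cos(b))/4


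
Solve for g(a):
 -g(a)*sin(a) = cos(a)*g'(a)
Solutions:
 g(a) = C1*cos(a)


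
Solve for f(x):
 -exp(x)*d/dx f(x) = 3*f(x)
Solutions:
 f(x) = C1*exp(3*exp(-x))


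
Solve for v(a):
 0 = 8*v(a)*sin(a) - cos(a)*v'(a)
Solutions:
 v(a) = C1/cos(a)^8


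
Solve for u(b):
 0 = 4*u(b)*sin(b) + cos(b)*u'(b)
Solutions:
 u(b) = C1*cos(b)^4


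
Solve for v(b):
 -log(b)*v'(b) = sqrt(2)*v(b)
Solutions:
 v(b) = C1*exp(-sqrt(2)*li(b))


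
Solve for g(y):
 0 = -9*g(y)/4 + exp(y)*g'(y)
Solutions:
 g(y) = C1*exp(-9*exp(-y)/4)


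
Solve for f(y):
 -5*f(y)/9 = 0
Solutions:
 f(y) = 0


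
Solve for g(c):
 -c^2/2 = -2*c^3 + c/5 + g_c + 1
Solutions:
 g(c) = C1 + c^4/2 - c^3/6 - c^2/10 - c


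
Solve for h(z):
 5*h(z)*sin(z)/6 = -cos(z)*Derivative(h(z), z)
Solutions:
 h(z) = C1*cos(z)^(5/6)


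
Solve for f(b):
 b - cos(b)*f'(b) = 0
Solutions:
 f(b) = C1 + Integral(b/cos(b), b)


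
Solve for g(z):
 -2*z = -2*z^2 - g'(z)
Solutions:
 g(z) = C1 - 2*z^3/3 + z^2


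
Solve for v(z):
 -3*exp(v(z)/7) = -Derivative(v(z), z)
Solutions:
 v(z) = 7*log(-1/(C1 + 3*z)) + 7*log(7)


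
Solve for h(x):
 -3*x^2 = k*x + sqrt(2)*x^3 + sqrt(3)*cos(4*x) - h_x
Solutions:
 h(x) = C1 + k*x^2/2 + sqrt(2)*x^4/4 + x^3 + sqrt(3)*sin(4*x)/4


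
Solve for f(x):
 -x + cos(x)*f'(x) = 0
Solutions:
 f(x) = C1 + Integral(x/cos(x), x)


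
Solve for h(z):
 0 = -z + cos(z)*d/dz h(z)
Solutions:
 h(z) = C1 + Integral(z/cos(z), z)


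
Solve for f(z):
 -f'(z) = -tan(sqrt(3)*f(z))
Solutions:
 f(z) = sqrt(3)*(pi - asin(C1*exp(sqrt(3)*z)))/3
 f(z) = sqrt(3)*asin(C1*exp(sqrt(3)*z))/3


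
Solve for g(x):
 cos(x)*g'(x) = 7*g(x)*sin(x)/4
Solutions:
 g(x) = C1/cos(x)^(7/4)


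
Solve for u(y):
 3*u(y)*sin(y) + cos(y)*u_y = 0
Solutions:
 u(y) = C1*cos(y)^3


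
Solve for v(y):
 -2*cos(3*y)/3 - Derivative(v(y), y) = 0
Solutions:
 v(y) = C1 - 2*sin(3*y)/9


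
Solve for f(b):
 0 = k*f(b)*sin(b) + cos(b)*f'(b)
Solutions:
 f(b) = C1*exp(k*log(cos(b)))


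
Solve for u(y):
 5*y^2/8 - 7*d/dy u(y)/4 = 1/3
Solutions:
 u(y) = C1 + 5*y^3/42 - 4*y/21


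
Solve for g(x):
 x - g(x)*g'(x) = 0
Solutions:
 g(x) = -sqrt(C1 + x^2)
 g(x) = sqrt(C1 + x^2)


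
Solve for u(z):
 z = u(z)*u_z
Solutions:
 u(z) = -sqrt(C1 + z^2)
 u(z) = sqrt(C1 + z^2)


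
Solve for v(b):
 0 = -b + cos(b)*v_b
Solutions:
 v(b) = C1 + Integral(b/cos(b), b)


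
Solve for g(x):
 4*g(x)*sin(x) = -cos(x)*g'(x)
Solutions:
 g(x) = C1*cos(x)^4


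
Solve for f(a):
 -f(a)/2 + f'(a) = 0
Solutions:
 f(a) = C1*exp(a/2)


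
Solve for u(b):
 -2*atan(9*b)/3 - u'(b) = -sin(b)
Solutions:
 u(b) = C1 - 2*b*atan(9*b)/3 + log(81*b^2 + 1)/27 - cos(b)


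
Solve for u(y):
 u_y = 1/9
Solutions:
 u(y) = C1 + y/9


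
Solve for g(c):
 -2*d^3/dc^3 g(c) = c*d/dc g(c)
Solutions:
 g(c) = C1 + Integral(C2*airyai(-2^(2/3)*c/2) + C3*airybi(-2^(2/3)*c/2), c)


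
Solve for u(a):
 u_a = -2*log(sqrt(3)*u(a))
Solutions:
 Integral(1/(2*log(_y) + log(3)), (_y, u(a))) = C1 - a


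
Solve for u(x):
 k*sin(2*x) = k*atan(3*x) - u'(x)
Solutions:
 u(x) = C1 + k*(x*atan(3*x) - log(9*x^2 + 1)/6 + cos(2*x)/2)


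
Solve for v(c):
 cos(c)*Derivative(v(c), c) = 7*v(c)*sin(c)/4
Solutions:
 v(c) = C1/cos(c)^(7/4)


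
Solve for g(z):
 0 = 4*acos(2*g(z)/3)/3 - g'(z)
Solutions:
 Integral(1/acos(2*_y/3), (_y, g(z))) = C1 + 4*z/3


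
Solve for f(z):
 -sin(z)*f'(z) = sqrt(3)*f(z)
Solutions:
 f(z) = C1*(cos(z) + 1)^(sqrt(3)/2)/(cos(z) - 1)^(sqrt(3)/2)


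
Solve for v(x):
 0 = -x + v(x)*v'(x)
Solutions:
 v(x) = -sqrt(C1 + x^2)
 v(x) = sqrt(C1 + x^2)


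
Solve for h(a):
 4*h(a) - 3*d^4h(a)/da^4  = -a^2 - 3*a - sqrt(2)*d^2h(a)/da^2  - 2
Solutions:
 h(a) = C1*exp(-2^(1/4)*a) + C2*exp(2^(1/4)*a) + C3*sin(2^(3/4)*sqrt(3)*a/3) + C4*cos(2^(3/4)*sqrt(3)*a/3) - a^2/4 - 3*a/4 - 1/2 + sqrt(2)/8


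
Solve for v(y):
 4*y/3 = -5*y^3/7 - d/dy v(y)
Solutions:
 v(y) = C1 - 5*y^4/28 - 2*y^2/3


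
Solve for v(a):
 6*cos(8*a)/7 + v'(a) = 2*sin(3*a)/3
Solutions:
 v(a) = C1 - 3*sin(8*a)/28 - 2*cos(3*a)/9


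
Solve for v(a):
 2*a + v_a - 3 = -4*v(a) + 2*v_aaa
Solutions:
 v(a) = C1*exp(-a*((sqrt(1290)/36 + 1)^(-1/3) + 6*(sqrt(1290)/36 + 1)^(1/3))/12)*sin(sqrt(3)*a*(-6*(sqrt(1290)/36 + 1)^(1/3) + (sqrt(1290)/36 + 1)^(-1/3))/12) + C2*exp(-a*((sqrt(1290)/36 + 1)^(-1/3) + 6*(sqrt(1290)/36 + 1)^(1/3))/12)*cos(sqrt(3)*a*(-6*(sqrt(1290)/36 + 1)^(1/3) + (sqrt(1290)/36 + 1)^(-1/3))/12) + C3*exp(a*(1/(6*(sqrt(1290)/36 + 1)^(1/3)) + (sqrt(1290)/36 + 1)^(1/3))) - a/2 + 7/8


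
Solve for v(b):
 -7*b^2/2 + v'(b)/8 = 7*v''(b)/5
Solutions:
 v(b) = C1 + C2*exp(5*b/56) + 28*b^3/3 + 1568*b^2/5 + 175616*b/25


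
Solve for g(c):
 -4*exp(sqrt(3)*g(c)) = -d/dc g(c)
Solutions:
 g(c) = sqrt(3)*(2*log(-1/(C1 + 4*c)) - log(3))/6


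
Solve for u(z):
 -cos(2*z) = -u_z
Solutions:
 u(z) = C1 + sin(2*z)/2


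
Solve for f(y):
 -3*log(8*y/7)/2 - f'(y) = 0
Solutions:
 f(y) = C1 - 3*y*log(y)/2 - 9*y*log(2)/2 + 3*y/2 + 3*y*log(7)/2


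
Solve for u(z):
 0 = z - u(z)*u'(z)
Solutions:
 u(z) = -sqrt(C1 + z^2)
 u(z) = sqrt(C1 + z^2)


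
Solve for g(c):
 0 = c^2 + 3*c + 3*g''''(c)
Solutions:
 g(c) = C1 + C2*c + C3*c^2 + C4*c^3 - c^6/1080 - c^5/120


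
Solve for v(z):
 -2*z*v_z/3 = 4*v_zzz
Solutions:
 v(z) = C1 + Integral(C2*airyai(-6^(2/3)*z/6) + C3*airybi(-6^(2/3)*z/6), z)


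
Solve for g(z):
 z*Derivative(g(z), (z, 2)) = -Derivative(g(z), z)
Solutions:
 g(z) = C1 + C2*log(z)


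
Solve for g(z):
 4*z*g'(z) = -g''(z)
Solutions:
 g(z) = C1 + C2*erf(sqrt(2)*z)


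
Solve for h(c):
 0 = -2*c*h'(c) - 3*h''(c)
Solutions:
 h(c) = C1 + C2*erf(sqrt(3)*c/3)


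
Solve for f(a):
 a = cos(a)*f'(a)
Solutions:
 f(a) = C1 + Integral(a/cos(a), a)


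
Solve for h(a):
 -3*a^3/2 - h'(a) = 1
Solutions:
 h(a) = C1 - 3*a^4/8 - a


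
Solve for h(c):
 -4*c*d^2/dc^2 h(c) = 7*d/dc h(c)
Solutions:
 h(c) = C1 + C2/c^(3/4)


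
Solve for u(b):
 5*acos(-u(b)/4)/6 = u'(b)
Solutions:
 Integral(1/acos(-_y/4), (_y, u(b))) = C1 + 5*b/6


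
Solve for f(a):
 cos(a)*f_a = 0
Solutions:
 f(a) = C1


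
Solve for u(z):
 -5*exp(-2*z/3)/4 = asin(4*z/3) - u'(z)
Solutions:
 u(z) = C1 + z*asin(4*z/3) + sqrt(9 - 16*z^2)/4 - 15*exp(-2*z/3)/8


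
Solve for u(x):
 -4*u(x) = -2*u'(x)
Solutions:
 u(x) = C1*exp(2*x)


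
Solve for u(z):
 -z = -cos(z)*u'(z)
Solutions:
 u(z) = C1 + Integral(z/cos(z), z)


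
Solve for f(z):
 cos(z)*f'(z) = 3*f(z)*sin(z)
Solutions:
 f(z) = C1/cos(z)^3


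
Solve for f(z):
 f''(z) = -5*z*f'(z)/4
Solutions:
 f(z) = C1 + C2*erf(sqrt(10)*z/4)


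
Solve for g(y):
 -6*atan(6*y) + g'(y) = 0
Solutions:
 g(y) = C1 + 6*y*atan(6*y) - log(36*y^2 + 1)/2


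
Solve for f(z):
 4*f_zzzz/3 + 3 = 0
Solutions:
 f(z) = C1 + C2*z + C3*z^2 + C4*z^3 - 3*z^4/32


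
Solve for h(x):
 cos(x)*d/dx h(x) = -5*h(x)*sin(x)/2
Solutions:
 h(x) = C1*cos(x)^(5/2)


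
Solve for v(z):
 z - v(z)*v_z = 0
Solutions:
 v(z) = -sqrt(C1 + z^2)
 v(z) = sqrt(C1 + z^2)


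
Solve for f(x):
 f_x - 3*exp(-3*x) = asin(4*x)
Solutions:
 f(x) = C1 + x*asin(4*x) + sqrt(1 - 16*x^2)/4 - exp(-3*x)


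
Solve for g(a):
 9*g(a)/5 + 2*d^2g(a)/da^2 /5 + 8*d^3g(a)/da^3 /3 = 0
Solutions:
 g(a) = C1*exp(a*(-2 + (30*sqrt(8106) + 2701)^(-1/3) + (30*sqrt(8106) + 2701)^(1/3))/40)*sin(sqrt(3)*a*(-(30*sqrt(8106) + 2701)^(1/3) + (30*sqrt(8106) + 2701)^(-1/3))/40) + C2*exp(a*(-2 + (30*sqrt(8106) + 2701)^(-1/3) + (30*sqrt(8106) + 2701)^(1/3))/40)*cos(sqrt(3)*a*(-(30*sqrt(8106) + 2701)^(1/3) + (30*sqrt(8106) + 2701)^(-1/3))/40) + C3*exp(-a*((30*sqrt(8106) + 2701)^(-1/3) + 1 + (30*sqrt(8106) + 2701)^(1/3))/20)


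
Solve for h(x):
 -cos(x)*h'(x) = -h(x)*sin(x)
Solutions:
 h(x) = C1/cos(x)


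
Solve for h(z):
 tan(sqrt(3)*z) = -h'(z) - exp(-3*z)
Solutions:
 h(z) = C1 - sqrt(3)*log(tan(sqrt(3)*z)^2 + 1)/6 + exp(-3*z)/3


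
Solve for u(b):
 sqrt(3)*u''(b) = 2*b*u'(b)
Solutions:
 u(b) = C1 + C2*erfi(3^(3/4)*b/3)


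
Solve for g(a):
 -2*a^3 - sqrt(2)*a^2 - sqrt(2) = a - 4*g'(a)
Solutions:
 g(a) = C1 + a^4/8 + sqrt(2)*a^3/12 + a^2/8 + sqrt(2)*a/4


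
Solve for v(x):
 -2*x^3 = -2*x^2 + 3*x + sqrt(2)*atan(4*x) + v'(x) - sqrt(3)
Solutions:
 v(x) = C1 - x^4/2 + 2*x^3/3 - 3*x^2/2 + sqrt(3)*x - sqrt(2)*(x*atan(4*x) - log(16*x^2 + 1)/8)


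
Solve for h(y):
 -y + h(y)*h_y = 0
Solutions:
 h(y) = -sqrt(C1 + y^2)
 h(y) = sqrt(C1 + y^2)


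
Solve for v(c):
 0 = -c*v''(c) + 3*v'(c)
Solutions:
 v(c) = C1 + C2*c^4


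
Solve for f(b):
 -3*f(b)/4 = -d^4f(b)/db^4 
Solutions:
 f(b) = C1*exp(-sqrt(2)*3^(1/4)*b/2) + C2*exp(sqrt(2)*3^(1/4)*b/2) + C3*sin(sqrt(2)*3^(1/4)*b/2) + C4*cos(sqrt(2)*3^(1/4)*b/2)


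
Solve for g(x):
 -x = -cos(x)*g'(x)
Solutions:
 g(x) = C1 + Integral(x/cos(x), x)


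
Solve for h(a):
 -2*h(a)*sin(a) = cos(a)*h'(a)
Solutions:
 h(a) = C1*cos(a)^2


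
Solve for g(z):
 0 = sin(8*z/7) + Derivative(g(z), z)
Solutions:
 g(z) = C1 + 7*cos(8*z/7)/8


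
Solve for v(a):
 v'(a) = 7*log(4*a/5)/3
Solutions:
 v(a) = C1 + 7*a*log(a)/3 - 7*a*log(5)/3 - 7*a/3 + 14*a*log(2)/3


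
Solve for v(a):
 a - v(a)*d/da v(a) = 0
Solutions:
 v(a) = -sqrt(C1 + a^2)
 v(a) = sqrt(C1 + a^2)


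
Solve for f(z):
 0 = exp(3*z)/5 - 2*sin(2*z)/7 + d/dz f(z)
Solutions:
 f(z) = C1 - exp(3*z)/15 - cos(2*z)/7


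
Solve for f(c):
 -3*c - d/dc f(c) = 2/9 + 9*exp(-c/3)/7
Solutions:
 f(c) = C1 - 3*c^2/2 - 2*c/9 + 27*exp(-c/3)/7


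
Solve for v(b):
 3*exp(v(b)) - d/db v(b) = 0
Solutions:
 v(b) = log(-1/(C1 + 3*b))


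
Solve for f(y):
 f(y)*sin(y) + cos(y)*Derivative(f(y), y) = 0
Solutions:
 f(y) = C1*cos(y)


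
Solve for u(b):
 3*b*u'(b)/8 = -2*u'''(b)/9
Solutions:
 u(b) = C1 + Integral(C2*airyai(-3*2^(2/3)*b/4) + C3*airybi(-3*2^(2/3)*b/4), b)


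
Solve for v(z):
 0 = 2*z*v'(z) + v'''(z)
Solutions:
 v(z) = C1 + Integral(C2*airyai(-2^(1/3)*z) + C3*airybi(-2^(1/3)*z), z)


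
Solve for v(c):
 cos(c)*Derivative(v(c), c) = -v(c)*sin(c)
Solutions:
 v(c) = C1*cos(c)


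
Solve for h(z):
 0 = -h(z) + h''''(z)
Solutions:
 h(z) = C1*exp(-z) + C2*exp(z) + C3*sin(z) + C4*cos(z)


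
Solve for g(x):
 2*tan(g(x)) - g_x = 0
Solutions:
 g(x) = pi - asin(C1*exp(2*x))
 g(x) = asin(C1*exp(2*x))


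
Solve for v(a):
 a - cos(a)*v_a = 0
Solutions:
 v(a) = C1 + Integral(a/cos(a), a)


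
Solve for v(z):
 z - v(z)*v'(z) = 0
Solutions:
 v(z) = -sqrt(C1 + z^2)
 v(z) = sqrt(C1 + z^2)


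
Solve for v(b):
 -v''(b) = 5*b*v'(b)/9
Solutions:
 v(b) = C1 + C2*erf(sqrt(10)*b/6)


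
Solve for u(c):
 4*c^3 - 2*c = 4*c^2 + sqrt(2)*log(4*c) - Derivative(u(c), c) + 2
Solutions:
 u(c) = C1 - c^4 + 4*c^3/3 + c^2 + sqrt(2)*c*log(c) - sqrt(2)*c + 2*sqrt(2)*c*log(2) + 2*c


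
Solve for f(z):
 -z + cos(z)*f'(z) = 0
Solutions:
 f(z) = C1 + Integral(z/cos(z), z)


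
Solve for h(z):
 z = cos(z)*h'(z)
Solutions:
 h(z) = C1 + Integral(z/cos(z), z)


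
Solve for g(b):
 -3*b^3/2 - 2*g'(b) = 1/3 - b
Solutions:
 g(b) = C1 - 3*b^4/16 + b^2/4 - b/6


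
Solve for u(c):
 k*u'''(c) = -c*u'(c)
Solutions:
 u(c) = C1 + Integral(C2*airyai(c*(-1/k)^(1/3)) + C3*airybi(c*(-1/k)^(1/3)), c)


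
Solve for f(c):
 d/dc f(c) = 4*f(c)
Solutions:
 f(c) = C1*exp(4*c)


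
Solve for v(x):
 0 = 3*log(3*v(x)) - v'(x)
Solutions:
 -Integral(1/(log(_y) + log(3)), (_y, v(x)))/3 = C1 - x


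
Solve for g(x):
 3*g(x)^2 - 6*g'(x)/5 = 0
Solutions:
 g(x) = -2/(C1 + 5*x)


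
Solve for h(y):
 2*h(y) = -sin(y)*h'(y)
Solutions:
 h(y) = C1*(cos(y) + 1)/(cos(y) - 1)


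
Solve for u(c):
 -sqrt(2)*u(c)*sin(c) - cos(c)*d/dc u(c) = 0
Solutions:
 u(c) = C1*cos(c)^(sqrt(2))


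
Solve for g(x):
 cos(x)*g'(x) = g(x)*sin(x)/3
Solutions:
 g(x) = C1/cos(x)^(1/3)


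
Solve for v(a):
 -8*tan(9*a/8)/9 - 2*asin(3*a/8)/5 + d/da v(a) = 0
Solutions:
 v(a) = C1 + 2*a*asin(3*a/8)/5 + 2*sqrt(64 - 9*a^2)/15 - 64*log(cos(9*a/8))/81


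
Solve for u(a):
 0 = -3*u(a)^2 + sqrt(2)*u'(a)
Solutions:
 u(a) = -2/(C1 + 3*sqrt(2)*a)


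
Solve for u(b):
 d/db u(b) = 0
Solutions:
 u(b) = C1


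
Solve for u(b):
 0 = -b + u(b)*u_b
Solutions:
 u(b) = -sqrt(C1 + b^2)
 u(b) = sqrt(C1 + b^2)


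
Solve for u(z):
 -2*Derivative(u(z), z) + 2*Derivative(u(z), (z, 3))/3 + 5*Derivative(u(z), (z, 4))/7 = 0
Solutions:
 u(z) = C1 + C2*exp(-z*(28*7^(2/3)/(135*sqrt(17441) + 17833)^(1/3) + 28 + 7^(1/3)*(135*sqrt(17441) + 17833)^(1/3))/90)*sin(sqrt(3)*7^(1/3)*z*(-(135*sqrt(17441) + 17833)^(1/3) + 28*7^(1/3)/(135*sqrt(17441) + 17833)^(1/3))/90) + C3*exp(-z*(28*7^(2/3)/(135*sqrt(17441) + 17833)^(1/3) + 28 + 7^(1/3)*(135*sqrt(17441) + 17833)^(1/3))/90)*cos(sqrt(3)*7^(1/3)*z*(-(135*sqrt(17441) + 17833)^(1/3) + 28*7^(1/3)/(135*sqrt(17441) + 17833)^(1/3))/90) + C4*exp(z*(-14 + 28*7^(2/3)/(135*sqrt(17441) + 17833)^(1/3) + 7^(1/3)*(135*sqrt(17441) + 17833)^(1/3))/45)


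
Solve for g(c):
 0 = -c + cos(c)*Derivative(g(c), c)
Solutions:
 g(c) = C1 + Integral(c/cos(c), c)


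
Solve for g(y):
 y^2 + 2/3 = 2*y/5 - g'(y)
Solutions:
 g(y) = C1 - y^3/3 + y^2/5 - 2*y/3


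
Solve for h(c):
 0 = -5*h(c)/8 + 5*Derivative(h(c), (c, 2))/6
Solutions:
 h(c) = C1*exp(-sqrt(3)*c/2) + C2*exp(sqrt(3)*c/2)


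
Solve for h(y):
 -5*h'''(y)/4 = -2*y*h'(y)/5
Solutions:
 h(y) = C1 + Integral(C2*airyai(2*5^(1/3)*y/5) + C3*airybi(2*5^(1/3)*y/5), y)


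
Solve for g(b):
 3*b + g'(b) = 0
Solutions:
 g(b) = C1 - 3*b^2/2


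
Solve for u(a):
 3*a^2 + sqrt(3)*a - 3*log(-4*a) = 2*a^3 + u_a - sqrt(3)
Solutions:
 u(a) = C1 - a^4/2 + a^3 + sqrt(3)*a^2/2 - 3*a*log(-a) + a*(-6*log(2) + sqrt(3) + 3)


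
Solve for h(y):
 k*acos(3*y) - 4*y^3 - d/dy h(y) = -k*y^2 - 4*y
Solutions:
 h(y) = C1 + k*y^3/3 + k*(y*acos(3*y) - sqrt(1 - 9*y^2)/3) - y^4 + 2*y^2


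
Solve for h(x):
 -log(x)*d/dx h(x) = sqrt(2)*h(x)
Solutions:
 h(x) = C1*exp(-sqrt(2)*li(x))


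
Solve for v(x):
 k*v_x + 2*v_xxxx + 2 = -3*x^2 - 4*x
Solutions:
 v(x) = C1 + C2*exp(2^(2/3)*x*(-k)^(1/3)/2) + C3*exp(2^(2/3)*x*(-k)^(1/3)*(-1 + sqrt(3)*I)/4) + C4*exp(-2^(2/3)*x*(-k)^(1/3)*(1 + sqrt(3)*I)/4) - x^3/k - 2*x^2/k - 2*x/k


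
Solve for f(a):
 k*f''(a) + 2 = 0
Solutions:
 f(a) = C1 + C2*a - a^2/k


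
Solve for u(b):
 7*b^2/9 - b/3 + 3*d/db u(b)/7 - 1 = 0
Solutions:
 u(b) = C1 - 49*b^3/81 + 7*b^2/18 + 7*b/3


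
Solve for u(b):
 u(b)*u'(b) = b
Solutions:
 u(b) = -sqrt(C1 + b^2)
 u(b) = sqrt(C1 + b^2)


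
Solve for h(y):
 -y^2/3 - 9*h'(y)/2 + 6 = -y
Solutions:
 h(y) = C1 - 2*y^3/81 + y^2/9 + 4*y/3


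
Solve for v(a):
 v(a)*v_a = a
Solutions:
 v(a) = -sqrt(C1 + a^2)
 v(a) = sqrt(C1 + a^2)


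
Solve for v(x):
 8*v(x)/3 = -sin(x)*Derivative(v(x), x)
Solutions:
 v(x) = C1*(cos(x) + 1)^(4/3)/(cos(x) - 1)^(4/3)


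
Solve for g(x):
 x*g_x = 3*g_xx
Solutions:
 g(x) = C1 + C2*erfi(sqrt(6)*x/6)


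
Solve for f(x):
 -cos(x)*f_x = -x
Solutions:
 f(x) = C1 + Integral(x/cos(x), x)


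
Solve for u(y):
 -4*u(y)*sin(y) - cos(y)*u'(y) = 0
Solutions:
 u(y) = C1*cos(y)^4


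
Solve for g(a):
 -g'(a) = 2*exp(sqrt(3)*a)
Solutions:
 g(a) = C1 - 2*sqrt(3)*exp(sqrt(3)*a)/3


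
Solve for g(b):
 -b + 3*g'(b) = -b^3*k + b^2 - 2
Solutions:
 g(b) = C1 - b^4*k/12 + b^3/9 + b^2/6 - 2*b/3


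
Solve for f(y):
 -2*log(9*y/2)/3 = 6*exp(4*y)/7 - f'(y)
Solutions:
 f(y) = C1 + 2*y*log(y)/3 + 2*y*(-1 - log(2) + 2*log(3))/3 + 3*exp(4*y)/14


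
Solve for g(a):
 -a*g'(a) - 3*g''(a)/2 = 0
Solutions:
 g(a) = C1 + C2*erf(sqrt(3)*a/3)


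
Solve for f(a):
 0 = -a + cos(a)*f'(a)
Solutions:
 f(a) = C1 + Integral(a/cos(a), a)


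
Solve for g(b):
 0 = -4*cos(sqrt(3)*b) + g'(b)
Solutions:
 g(b) = C1 + 4*sqrt(3)*sin(sqrt(3)*b)/3


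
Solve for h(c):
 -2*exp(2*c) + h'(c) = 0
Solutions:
 h(c) = C1 + exp(2*c)


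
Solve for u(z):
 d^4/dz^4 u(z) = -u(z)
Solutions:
 u(z) = (C1*sin(sqrt(2)*z/2) + C2*cos(sqrt(2)*z/2))*exp(-sqrt(2)*z/2) + (C3*sin(sqrt(2)*z/2) + C4*cos(sqrt(2)*z/2))*exp(sqrt(2)*z/2)


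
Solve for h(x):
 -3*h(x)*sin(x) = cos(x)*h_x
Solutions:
 h(x) = C1*cos(x)^3


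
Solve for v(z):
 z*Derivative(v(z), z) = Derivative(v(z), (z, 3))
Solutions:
 v(z) = C1 + Integral(C2*airyai(z) + C3*airybi(z), z)


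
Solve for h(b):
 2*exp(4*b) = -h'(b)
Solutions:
 h(b) = C1 - exp(4*b)/2


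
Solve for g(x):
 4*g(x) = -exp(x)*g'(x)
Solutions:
 g(x) = C1*exp(4*exp(-x))


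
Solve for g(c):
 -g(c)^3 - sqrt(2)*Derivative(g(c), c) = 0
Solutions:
 g(c) = -sqrt(-1/(C1 - sqrt(2)*c))
 g(c) = sqrt(-1/(C1 - sqrt(2)*c))


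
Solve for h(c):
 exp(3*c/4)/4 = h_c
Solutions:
 h(c) = C1 + exp(3*c/4)/3


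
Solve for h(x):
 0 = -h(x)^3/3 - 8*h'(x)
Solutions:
 h(x) = -2*sqrt(3)*sqrt(-1/(C1 - x))
 h(x) = 2*sqrt(3)*sqrt(-1/(C1 - x))


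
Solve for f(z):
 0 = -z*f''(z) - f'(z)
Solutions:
 f(z) = C1 + C2*log(z)


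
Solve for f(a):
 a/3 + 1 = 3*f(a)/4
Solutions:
 f(a) = 4*a/9 + 4/3


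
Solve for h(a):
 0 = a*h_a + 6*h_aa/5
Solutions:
 h(a) = C1 + C2*erf(sqrt(15)*a/6)


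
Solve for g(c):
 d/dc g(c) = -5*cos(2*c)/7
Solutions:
 g(c) = C1 - 5*sin(2*c)/14


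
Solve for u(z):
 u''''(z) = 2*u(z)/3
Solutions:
 u(z) = C1*exp(-2^(1/4)*3^(3/4)*z/3) + C2*exp(2^(1/4)*3^(3/4)*z/3) + C3*sin(2^(1/4)*3^(3/4)*z/3) + C4*cos(2^(1/4)*3^(3/4)*z/3)


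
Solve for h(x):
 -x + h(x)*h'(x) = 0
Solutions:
 h(x) = -sqrt(C1 + x^2)
 h(x) = sqrt(C1 + x^2)


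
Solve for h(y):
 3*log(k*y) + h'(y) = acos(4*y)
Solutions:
 h(y) = C1 - 3*y*log(k*y) + y*acos(4*y) + 3*y - sqrt(1 - 16*y^2)/4


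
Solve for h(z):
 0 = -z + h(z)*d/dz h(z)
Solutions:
 h(z) = -sqrt(C1 + z^2)
 h(z) = sqrt(C1 + z^2)


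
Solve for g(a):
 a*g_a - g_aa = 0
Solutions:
 g(a) = C1 + C2*erfi(sqrt(2)*a/2)


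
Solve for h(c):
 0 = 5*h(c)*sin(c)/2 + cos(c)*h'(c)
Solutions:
 h(c) = C1*cos(c)^(5/2)


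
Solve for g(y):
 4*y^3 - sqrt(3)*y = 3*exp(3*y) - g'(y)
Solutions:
 g(y) = C1 - y^4 + sqrt(3)*y^2/2 + exp(3*y)


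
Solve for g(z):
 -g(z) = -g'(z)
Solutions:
 g(z) = C1*exp(z)


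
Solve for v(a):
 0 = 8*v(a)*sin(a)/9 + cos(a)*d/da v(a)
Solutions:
 v(a) = C1*cos(a)^(8/9)


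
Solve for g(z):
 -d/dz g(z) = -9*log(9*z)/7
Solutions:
 g(z) = C1 + 9*z*log(z)/7 - 9*z/7 + 18*z*log(3)/7


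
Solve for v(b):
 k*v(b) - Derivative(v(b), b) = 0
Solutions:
 v(b) = C1*exp(b*k)


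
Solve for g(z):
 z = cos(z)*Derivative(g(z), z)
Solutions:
 g(z) = C1 + Integral(z/cos(z), z)


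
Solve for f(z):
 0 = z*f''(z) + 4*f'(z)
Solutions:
 f(z) = C1 + C2/z^3


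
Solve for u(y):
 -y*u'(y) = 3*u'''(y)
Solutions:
 u(y) = C1 + Integral(C2*airyai(-3^(2/3)*y/3) + C3*airybi(-3^(2/3)*y/3), y)


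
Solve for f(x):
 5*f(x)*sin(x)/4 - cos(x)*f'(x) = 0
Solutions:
 f(x) = C1/cos(x)^(5/4)


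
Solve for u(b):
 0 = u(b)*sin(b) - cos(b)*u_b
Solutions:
 u(b) = C1/cos(b)


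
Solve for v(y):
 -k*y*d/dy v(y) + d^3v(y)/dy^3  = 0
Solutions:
 v(y) = C1 + Integral(C2*airyai(k^(1/3)*y) + C3*airybi(k^(1/3)*y), y)


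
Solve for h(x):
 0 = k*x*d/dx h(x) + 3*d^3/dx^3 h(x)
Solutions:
 h(x) = C1 + Integral(C2*airyai(3^(2/3)*x*(-k)^(1/3)/3) + C3*airybi(3^(2/3)*x*(-k)^(1/3)/3), x)


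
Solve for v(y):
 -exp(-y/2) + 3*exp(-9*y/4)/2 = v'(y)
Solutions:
 v(y) = C1 + 2*exp(-y/2) - 2*exp(-9*y/4)/3


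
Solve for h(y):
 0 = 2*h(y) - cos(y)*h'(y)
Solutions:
 h(y) = C1*(sin(y) + 1)/(sin(y) - 1)


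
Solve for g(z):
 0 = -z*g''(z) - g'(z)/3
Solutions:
 g(z) = C1 + C2*z^(2/3)


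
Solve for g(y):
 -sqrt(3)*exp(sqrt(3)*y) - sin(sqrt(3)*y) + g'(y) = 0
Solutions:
 g(y) = C1 + exp(sqrt(3)*y) - sqrt(3)*cos(sqrt(3)*y)/3


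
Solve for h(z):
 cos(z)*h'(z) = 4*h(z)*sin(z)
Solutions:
 h(z) = C1/cos(z)^4


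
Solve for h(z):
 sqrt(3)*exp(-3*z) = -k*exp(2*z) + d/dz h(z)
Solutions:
 h(z) = C1 + k*exp(2*z)/2 - sqrt(3)*exp(-3*z)/3


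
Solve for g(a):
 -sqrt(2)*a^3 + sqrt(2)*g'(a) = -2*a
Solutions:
 g(a) = C1 + a^4/4 - sqrt(2)*a^2/2


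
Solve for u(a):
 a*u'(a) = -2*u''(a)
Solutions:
 u(a) = C1 + C2*erf(a/2)


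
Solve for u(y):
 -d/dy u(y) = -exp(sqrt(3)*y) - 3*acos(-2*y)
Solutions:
 u(y) = C1 + 3*y*acos(-2*y) + 3*sqrt(1 - 4*y^2)/2 + sqrt(3)*exp(sqrt(3)*y)/3


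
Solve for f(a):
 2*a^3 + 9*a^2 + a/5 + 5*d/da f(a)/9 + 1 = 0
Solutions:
 f(a) = C1 - 9*a^4/10 - 27*a^3/5 - 9*a^2/50 - 9*a/5


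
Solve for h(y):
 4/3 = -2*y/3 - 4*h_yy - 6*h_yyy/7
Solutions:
 h(y) = C1 + C2*y + C3*exp(-14*y/3) - y^3/36 - 25*y^2/168


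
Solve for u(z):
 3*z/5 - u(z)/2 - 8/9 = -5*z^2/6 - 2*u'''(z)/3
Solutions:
 u(z) = C3*exp(6^(1/3)*z/2) + 5*z^2/3 + 6*z/5 + (C1*sin(2^(1/3)*3^(5/6)*z/4) + C2*cos(2^(1/3)*3^(5/6)*z/4))*exp(-6^(1/3)*z/4) - 16/9


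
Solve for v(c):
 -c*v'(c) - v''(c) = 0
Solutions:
 v(c) = C1 + C2*erf(sqrt(2)*c/2)


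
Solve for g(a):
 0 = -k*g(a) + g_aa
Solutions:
 g(a) = C1*exp(-a*sqrt(k)) + C2*exp(a*sqrt(k))


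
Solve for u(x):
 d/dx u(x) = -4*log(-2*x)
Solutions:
 u(x) = C1 - 4*x*log(-x) + 4*x*(1 - log(2))


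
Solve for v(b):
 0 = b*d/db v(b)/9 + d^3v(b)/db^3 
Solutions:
 v(b) = C1 + Integral(C2*airyai(-3^(1/3)*b/3) + C3*airybi(-3^(1/3)*b/3), b)


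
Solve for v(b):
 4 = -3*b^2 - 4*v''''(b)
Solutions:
 v(b) = C1 + C2*b + C3*b^2 + C4*b^3 - b^6/480 - b^4/24


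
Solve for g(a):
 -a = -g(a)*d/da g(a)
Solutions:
 g(a) = -sqrt(C1 + a^2)
 g(a) = sqrt(C1 + a^2)


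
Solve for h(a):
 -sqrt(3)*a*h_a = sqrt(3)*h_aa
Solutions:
 h(a) = C1 + C2*erf(sqrt(2)*a/2)


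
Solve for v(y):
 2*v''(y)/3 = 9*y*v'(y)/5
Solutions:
 v(y) = C1 + C2*erfi(3*sqrt(15)*y/10)


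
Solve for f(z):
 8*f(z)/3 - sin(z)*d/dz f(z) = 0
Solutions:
 f(z) = C1*(cos(z) - 1)^(4/3)/(cos(z) + 1)^(4/3)


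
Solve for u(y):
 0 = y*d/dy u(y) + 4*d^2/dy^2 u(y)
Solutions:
 u(y) = C1 + C2*erf(sqrt(2)*y/4)


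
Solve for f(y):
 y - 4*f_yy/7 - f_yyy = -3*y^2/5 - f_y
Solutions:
 f(y) = C1 + C2*exp(y*(-2 + sqrt(53))/7) + C3*exp(-y*(2 + sqrt(53))/7) - y^3/5 - 59*y^2/70 - 106*y/49


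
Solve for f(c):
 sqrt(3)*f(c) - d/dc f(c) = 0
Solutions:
 f(c) = C1*exp(sqrt(3)*c)


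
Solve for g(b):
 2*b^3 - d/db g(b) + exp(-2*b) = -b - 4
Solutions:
 g(b) = C1 + b^4/2 + b^2/2 + 4*b - exp(-2*b)/2


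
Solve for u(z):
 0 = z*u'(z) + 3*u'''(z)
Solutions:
 u(z) = C1 + Integral(C2*airyai(-3^(2/3)*z/3) + C3*airybi(-3^(2/3)*z/3), z)


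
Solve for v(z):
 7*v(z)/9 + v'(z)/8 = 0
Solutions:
 v(z) = C1*exp(-56*z/9)


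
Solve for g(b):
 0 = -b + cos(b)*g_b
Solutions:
 g(b) = C1 + Integral(b/cos(b), b)


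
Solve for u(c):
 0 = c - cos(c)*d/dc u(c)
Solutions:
 u(c) = C1 + Integral(c/cos(c), c)


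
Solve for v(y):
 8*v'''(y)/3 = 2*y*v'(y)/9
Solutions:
 v(y) = C1 + Integral(C2*airyai(18^(1/3)*y/6) + C3*airybi(18^(1/3)*y/6), y)


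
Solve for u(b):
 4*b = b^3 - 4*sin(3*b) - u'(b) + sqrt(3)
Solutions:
 u(b) = C1 + b^4/4 - 2*b^2 + sqrt(3)*b + 4*cos(3*b)/3


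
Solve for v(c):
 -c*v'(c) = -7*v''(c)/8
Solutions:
 v(c) = C1 + C2*erfi(2*sqrt(7)*c/7)


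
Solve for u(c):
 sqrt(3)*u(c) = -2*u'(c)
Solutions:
 u(c) = C1*exp(-sqrt(3)*c/2)


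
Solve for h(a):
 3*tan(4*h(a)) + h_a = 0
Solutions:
 h(a) = -asin(C1*exp(-12*a))/4 + pi/4
 h(a) = asin(C1*exp(-12*a))/4


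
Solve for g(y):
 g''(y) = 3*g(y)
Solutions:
 g(y) = C1*exp(-sqrt(3)*y) + C2*exp(sqrt(3)*y)


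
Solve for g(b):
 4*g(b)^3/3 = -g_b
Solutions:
 g(b) = -sqrt(6)*sqrt(-1/(C1 - 4*b))/2
 g(b) = sqrt(6)*sqrt(-1/(C1 - 4*b))/2


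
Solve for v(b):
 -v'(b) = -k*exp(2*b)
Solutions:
 v(b) = C1 + k*exp(2*b)/2


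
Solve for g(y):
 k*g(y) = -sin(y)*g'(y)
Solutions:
 g(y) = C1*exp(k*(-log(cos(y) - 1) + log(cos(y) + 1))/2)


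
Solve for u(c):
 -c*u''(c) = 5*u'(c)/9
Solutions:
 u(c) = C1 + C2*c^(4/9)


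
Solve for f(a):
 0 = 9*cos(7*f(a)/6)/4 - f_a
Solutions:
 -9*a/4 - 3*log(sin(7*f(a)/6) - 1)/7 + 3*log(sin(7*f(a)/6) + 1)/7 = C1


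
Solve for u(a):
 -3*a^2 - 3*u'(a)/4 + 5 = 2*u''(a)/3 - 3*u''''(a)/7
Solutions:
 u(a) = C1 + C2*exp(-21^(1/3)*a*(8*21^(1/3)/(sqrt(48297) + 243)^(1/3) + (sqrt(48297) + 243)^(1/3))/36)*sin(3^(1/6)*7^(1/3)*a*(-3^(2/3)*(sqrt(48297) + 243)^(1/3) + 24*7^(1/3)/(sqrt(48297) + 243)^(1/3))/36) + C3*exp(-21^(1/3)*a*(8*21^(1/3)/(sqrt(48297) + 243)^(1/3) + (sqrt(48297) + 243)^(1/3))/36)*cos(3^(1/6)*7^(1/3)*a*(-3^(2/3)*(sqrt(48297) + 243)^(1/3) + 24*7^(1/3)/(sqrt(48297) + 243)^(1/3))/36) + C4*exp(21^(1/3)*a*(8*21^(1/3)/(sqrt(48297) + 243)^(1/3) + (sqrt(48297) + 243)^(1/3))/18) - 4*a^3/3 + 32*a^2/9 + 28*a/81


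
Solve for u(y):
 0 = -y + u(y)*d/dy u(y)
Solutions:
 u(y) = -sqrt(C1 + y^2)
 u(y) = sqrt(C1 + y^2)


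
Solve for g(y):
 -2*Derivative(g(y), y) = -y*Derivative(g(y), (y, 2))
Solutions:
 g(y) = C1 + C2*y^3


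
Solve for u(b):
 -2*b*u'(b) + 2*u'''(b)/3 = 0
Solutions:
 u(b) = C1 + Integral(C2*airyai(3^(1/3)*b) + C3*airybi(3^(1/3)*b), b)


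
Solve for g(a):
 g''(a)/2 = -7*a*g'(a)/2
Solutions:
 g(a) = C1 + C2*erf(sqrt(14)*a/2)


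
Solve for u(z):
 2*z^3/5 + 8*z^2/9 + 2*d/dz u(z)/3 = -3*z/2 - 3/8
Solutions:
 u(z) = C1 - 3*z^4/20 - 4*z^3/9 - 9*z^2/8 - 9*z/16


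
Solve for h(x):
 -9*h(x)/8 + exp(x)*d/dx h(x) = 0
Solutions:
 h(x) = C1*exp(-9*exp(-x)/8)


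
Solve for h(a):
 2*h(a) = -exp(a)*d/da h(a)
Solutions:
 h(a) = C1*exp(2*exp(-a))


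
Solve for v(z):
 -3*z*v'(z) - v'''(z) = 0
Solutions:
 v(z) = C1 + Integral(C2*airyai(-3^(1/3)*z) + C3*airybi(-3^(1/3)*z), z)


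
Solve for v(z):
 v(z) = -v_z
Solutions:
 v(z) = C1*exp(-z)


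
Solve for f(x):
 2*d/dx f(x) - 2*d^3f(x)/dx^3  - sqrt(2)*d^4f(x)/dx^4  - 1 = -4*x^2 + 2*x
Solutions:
 f(x) = C1 + C2*exp(-x*(4*2^(1/3)/(3*sqrt(114) + 23*sqrt(2))^(1/3) + 4*sqrt(2) + 2^(2/3)*(3*sqrt(114) + 23*sqrt(2))^(1/3))/12)*sin(2^(1/3)*sqrt(3)*x*(-2^(1/3)*(3*sqrt(114) + 23*sqrt(2))^(1/3) + 4/(3*sqrt(114) + 23*sqrt(2))^(1/3))/12) + C3*exp(-x*(4*2^(1/3)/(3*sqrt(114) + 23*sqrt(2))^(1/3) + 4*sqrt(2) + 2^(2/3)*(3*sqrt(114) + 23*sqrt(2))^(1/3))/12)*cos(2^(1/3)*sqrt(3)*x*(-2^(1/3)*(3*sqrt(114) + 23*sqrt(2))^(1/3) + 4/(3*sqrt(114) + 23*sqrt(2))^(1/3))/12) + C4*exp(x*(-2*sqrt(2) + 4*2^(1/3)/(3*sqrt(114) + 23*sqrt(2))^(1/3) + 2^(2/3)*(3*sqrt(114) + 23*sqrt(2))^(1/3))/6) - 2*x^3/3 + x^2/2 - 7*x/2


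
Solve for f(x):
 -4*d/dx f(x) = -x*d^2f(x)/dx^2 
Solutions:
 f(x) = C1 + C2*x^5


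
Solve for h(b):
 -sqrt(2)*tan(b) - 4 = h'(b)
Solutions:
 h(b) = C1 - 4*b + sqrt(2)*log(cos(b))


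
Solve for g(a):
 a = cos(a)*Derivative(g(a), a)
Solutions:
 g(a) = C1 + Integral(a/cos(a), a)


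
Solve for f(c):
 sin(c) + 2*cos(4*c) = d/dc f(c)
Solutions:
 f(c) = C1 + sin(4*c)/2 - cos(c)


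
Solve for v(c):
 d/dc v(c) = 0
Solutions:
 v(c) = C1


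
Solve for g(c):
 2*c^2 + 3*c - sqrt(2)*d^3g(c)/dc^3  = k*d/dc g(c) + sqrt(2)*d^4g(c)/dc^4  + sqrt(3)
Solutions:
 g(c) = C1 + C2*exp(-c*((27*sqrt(2)*k/4 + sqrt((27*sqrt(2)*k + 4)^2/4 - 4)/2 + 1)^(1/3) + 1 + (27*sqrt(2)*k/4 + sqrt((27*sqrt(2)*k + 4)^2/4 - 4)/2 + 1)^(-1/3))/3) + C3*exp(c*((27*sqrt(2)*k/4 + sqrt((27*sqrt(2)*k + 4)^2/4 - 4)/2 + 1)^(1/3) - sqrt(3)*I*(27*sqrt(2)*k/4 + sqrt((27*sqrt(2)*k + 4)^2/4 - 4)/2 + 1)^(1/3) - 2 - 4/((-1 + sqrt(3)*I)*(27*sqrt(2)*k/4 + sqrt((27*sqrt(2)*k + 4)^2/4 - 4)/2 + 1)^(1/3)))/6) + C4*exp(c*((27*sqrt(2)*k/4 + sqrt((27*sqrt(2)*k + 4)^2/4 - 4)/2 + 1)^(1/3) + sqrt(3)*I*(27*sqrt(2)*k/4 + sqrt((27*sqrt(2)*k + 4)^2/4 - 4)/2 + 1)^(1/3) - 2 + 4/((1 + sqrt(3)*I)*(27*sqrt(2)*k/4 + sqrt((27*sqrt(2)*k + 4)^2/4 - 4)/2 + 1)^(1/3)))/6) + 2*c^3/(3*k) + 3*c^2/(2*k) - sqrt(3)*c/k - 4*sqrt(2)*c/k^2


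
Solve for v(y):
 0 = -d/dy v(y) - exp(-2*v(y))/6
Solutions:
 v(y) = log(-sqrt(C1 - 3*y)) - log(3)
 v(y) = log(C1 - 3*y)/2 - log(3)


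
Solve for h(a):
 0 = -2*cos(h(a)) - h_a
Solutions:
 h(a) = pi - asin((C1 + exp(4*a))/(C1 - exp(4*a)))
 h(a) = asin((C1 + exp(4*a))/(C1 - exp(4*a)))


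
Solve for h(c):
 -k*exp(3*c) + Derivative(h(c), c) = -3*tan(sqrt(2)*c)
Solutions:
 h(c) = C1 + k*exp(3*c)/3 + 3*sqrt(2)*log(cos(sqrt(2)*c))/2


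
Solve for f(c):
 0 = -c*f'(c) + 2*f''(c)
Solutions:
 f(c) = C1 + C2*erfi(c/2)


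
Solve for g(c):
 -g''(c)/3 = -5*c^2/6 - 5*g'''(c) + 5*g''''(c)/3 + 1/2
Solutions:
 g(c) = C1 + C2*c + C3*exp(c*(15 - sqrt(205))/10) + C4*exp(c*(sqrt(205) + 15)/10) + 5*c^4/24 + 25*c^3/2 + 2197*c^2/4


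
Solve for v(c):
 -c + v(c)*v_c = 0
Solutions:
 v(c) = -sqrt(C1 + c^2)
 v(c) = sqrt(C1 + c^2)


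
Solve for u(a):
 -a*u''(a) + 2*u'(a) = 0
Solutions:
 u(a) = C1 + C2*a^3


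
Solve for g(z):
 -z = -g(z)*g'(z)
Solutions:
 g(z) = -sqrt(C1 + z^2)
 g(z) = sqrt(C1 + z^2)


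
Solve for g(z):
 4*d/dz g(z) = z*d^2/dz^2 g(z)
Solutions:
 g(z) = C1 + C2*z^5


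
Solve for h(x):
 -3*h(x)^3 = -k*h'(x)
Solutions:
 h(x) = -sqrt(2)*sqrt(-k/(C1*k + 3*x))/2
 h(x) = sqrt(2)*sqrt(-k/(C1*k + 3*x))/2


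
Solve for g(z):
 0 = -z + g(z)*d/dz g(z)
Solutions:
 g(z) = -sqrt(C1 + z^2)
 g(z) = sqrt(C1 + z^2)


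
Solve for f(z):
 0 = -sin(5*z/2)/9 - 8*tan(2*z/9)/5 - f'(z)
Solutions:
 f(z) = C1 + 36*log(cos(2*z/9))/5 + 2*cos(5*z/2)/45


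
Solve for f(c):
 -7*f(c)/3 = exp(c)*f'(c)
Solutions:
 f(c) = C1*exp(7*exp(-c)/3)


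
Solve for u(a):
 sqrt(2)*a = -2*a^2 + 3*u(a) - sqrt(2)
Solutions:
 u(a) = 2*a^2/3 + sqrt(2)*a/3 + sqrt(2)/3


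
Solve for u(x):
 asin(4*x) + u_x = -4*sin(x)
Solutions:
 u(x) = C1 - x*asin(4*x) - sqrt(1 - 16*x^2)/4 + 4*cos(x)


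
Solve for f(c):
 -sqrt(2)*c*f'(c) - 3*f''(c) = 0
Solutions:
 f(c) = C1 + C2*erf(2^(3/4)*sqrt(3)*c/6)


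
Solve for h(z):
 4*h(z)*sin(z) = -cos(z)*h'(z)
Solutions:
 h(z) = C1*cos(z)^4


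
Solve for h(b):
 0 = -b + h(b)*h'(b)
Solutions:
 h(b) = -sqrt(C1 + b^2)
 h(b) = sqrt(C1 + b^2)


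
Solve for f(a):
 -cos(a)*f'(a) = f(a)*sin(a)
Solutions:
 f(a) = C1*cos(a)


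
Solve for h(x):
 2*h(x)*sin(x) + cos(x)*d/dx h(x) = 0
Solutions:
 h(x) = C1*cos(x)^2


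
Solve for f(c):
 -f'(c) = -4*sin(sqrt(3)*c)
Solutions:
 f(c) = C1 - 4*sqrt(3)*cos(sqrt(3)*c)/3


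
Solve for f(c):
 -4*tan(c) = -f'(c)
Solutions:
 f(c) = C1 - 4*log(cos(c))


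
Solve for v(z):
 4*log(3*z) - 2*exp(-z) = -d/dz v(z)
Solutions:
 v(z) = C1 - 4*z*log(z) + 4*z*(1 - log(3)) - 2*exp(-z)


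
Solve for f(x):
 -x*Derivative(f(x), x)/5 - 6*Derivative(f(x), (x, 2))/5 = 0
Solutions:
 f(x) = C1 + C2*erf(sqrt(3)*x/6)


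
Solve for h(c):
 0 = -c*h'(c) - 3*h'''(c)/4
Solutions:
 h(c) = C1 + Integral(C2*airyai(-6^(2/3)*c/3) + C3*airybi(-6^(2/3)*c/3), c)


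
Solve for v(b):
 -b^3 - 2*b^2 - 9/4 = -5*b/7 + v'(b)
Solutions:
 v(b) = C1 - b^4/4 - 2*b^3/3 + 5*b^2/14 - 9*b/4


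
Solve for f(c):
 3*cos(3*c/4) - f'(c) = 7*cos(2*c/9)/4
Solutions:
 f(c) = C1 - 63*sin(2*c/9)/8 + 4*sin(3*c/4)


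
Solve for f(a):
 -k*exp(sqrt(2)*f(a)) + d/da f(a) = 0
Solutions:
 f(a) = sqrt(2)*(2*log(-1/(C1 + a*k)) - log(2))/4


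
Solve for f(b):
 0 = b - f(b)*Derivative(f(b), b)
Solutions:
 f(b) = -sqrt(C1 + b^2)
 f(b) = sqrt(C1 + b^2)


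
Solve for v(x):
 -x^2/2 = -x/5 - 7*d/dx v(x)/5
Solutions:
 v(x) = C1 + 5*x^3/42 - x^2/14


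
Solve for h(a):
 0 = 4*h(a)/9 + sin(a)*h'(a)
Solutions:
 h(a) = C1*(cos(a) + 1)^(2/9)/(cos(a) - 1)^(2/9)


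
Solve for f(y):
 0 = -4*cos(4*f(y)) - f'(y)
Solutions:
 f(y) = -asin((C1 + exp(32*y))/(C1 - exp(32*y)))/4 + pi/4
 f(y) = asin((C1 + exp(32*y))/(C1 - exp(32*y)))/4


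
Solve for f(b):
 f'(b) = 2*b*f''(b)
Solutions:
 f(b) = C1 + C2*b^(3/2)


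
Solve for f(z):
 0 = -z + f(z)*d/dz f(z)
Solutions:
 f(z) = -sqrt(C1 + z^2)
 f(z) = sqrt(C1 + z^2)


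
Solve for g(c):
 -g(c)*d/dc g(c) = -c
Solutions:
 g(c) = -sqrt(C1 + c^2)
 g(c) = sqrt(C1 + c^2)


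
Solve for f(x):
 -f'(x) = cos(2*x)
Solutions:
 f(x) = C1 - sin(2*x)/2


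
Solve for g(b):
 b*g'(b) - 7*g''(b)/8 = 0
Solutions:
 g(b) = C1 + C2*erfi(2*sqrt(7)*b/7)


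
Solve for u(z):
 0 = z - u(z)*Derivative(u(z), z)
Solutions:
 u(z) = -sqrt(C1 + z^2)
 u(z) = sqrt(C1 + z^2)


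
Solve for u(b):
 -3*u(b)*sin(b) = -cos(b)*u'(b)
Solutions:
 u(b) = C1/cos(b)^3


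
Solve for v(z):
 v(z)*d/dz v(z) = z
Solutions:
 v(z) = -sqrt(C1 + z^2)
 v(z) = sqrt(C1 + z^2)


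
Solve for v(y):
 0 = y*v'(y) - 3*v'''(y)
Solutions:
 v(y) = C1 + Integral(C2*airyai(3^(2/3)*y/3) + C3*airybi(3^(2/3)*y/3), y)


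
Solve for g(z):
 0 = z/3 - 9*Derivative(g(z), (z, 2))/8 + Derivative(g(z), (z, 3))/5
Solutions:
 g(z) = C1 + C2*z + C3*exp(45*z/8) + 4*z^3/81 + 32*z^2/1215


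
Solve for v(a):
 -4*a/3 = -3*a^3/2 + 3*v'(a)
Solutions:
 v(a) = C1 + a^4/8 - 2*a^2/9


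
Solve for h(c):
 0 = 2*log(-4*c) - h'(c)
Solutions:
 h(c) = C1 + 2*c*log(-c) + 2*c*(-1 + 2*log(2))
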